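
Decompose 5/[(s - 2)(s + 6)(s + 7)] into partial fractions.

Using cover-up method: A = 5/72, B = -5/8, C = 5/9
Result: (5/72)/(s - 2) - (5/8)/(s + 6) + (5/9)/(s + 7)


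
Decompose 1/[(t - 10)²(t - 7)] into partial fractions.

Cover-up at t=7: R = 1/(7 - 10)² = 1/9. Cover-up at t=10: Q = 1/(10 - 7) = 1/3. Comparing t² coeff: P = -R = -1/9
Result: (-1/9)/(t - 10) + (1/3)/(t - 10)² + (1/9)/(t - 7)


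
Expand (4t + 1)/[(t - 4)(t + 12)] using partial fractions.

At t=4: α = (4·4 + 1)/(4 + 12) = 17/16. At t=-12: β = (4·(-12) + 1)/(-12 - 4) = 47/16
Result: (17/16)/(t - 4) + (47/16)/(t + 12)


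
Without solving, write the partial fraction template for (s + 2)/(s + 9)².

Repeated linear factor: A/(s + 9) + B/(s + 9)²


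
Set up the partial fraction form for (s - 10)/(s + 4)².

Repeated linear factor: A/(s + 4) + B/(s + 4)²


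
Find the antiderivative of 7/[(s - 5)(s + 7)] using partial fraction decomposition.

Decompose: 7/[(s - 5)(s + 7)] = (7/12)/(s - 5) - (7/12)/(s + 7). Integrate each term: (7/12) ln|(s - 5)| - (7/12) ln|(s + 7)| + C


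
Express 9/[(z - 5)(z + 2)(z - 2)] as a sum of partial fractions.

Using cover-up method: A = 3/7, B = 9/28, C = -3/4
Result: (3/7)/(z - 5) + (9/28)/(z + 2) - (3/4)/(z - 2)


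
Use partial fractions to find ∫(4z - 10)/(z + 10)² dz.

Decompose: α = 4, β = 4·(-10) - 10 = -50, so (4z - 10)/(z + 10)² = 4/(z + 10) - 50/(z + 10)². Integrate: ∫ α/(z + 10) dz = 4 ln|(z + 10)|; ∫ β/(z + 10)² dz = 50/(z + 10). Sum: 4 ln|(z + 10)| + 50/(z + 10) + C


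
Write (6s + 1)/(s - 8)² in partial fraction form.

(6s + 1) = P(s - 8) + Q. At s = 8: Q = 6·8 + 1 = 49. Coeff of s: P = 6
Result: 6/(s - 8) + 49/(s - 8)²


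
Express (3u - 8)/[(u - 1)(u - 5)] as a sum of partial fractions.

At u=1: P = (3·1 - 8)/(1 - 5) = 5/4. At u=5: Q = (3·5 - 8)/(5 - 1) = 7/4
Result: (5/4)/(u - 1) + (7/4)/(u - 5)


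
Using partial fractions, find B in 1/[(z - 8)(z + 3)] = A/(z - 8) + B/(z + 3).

Cover-up at z = -3: B = 1/(-3 - 8) = -1/11


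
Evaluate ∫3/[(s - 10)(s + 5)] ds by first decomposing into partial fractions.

Decompose: 3/[(s - 10)(s + 5)] = (1/5)/(s - 10) - (1/5)/(s + 5). Integrate each term: (1/5) ln|(s - 10)| - (1/5) ln|(s + 5)| + C


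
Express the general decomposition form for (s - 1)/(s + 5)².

Repeated linear factor: P/(s + 5) + Q/(s + 5)²


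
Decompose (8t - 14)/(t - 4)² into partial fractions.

(8t - 14) = A(t - 4) + B. At t = 4: B = 8·4 - 14 = 18. Coeff of t: A = 8
Result: 8/(t - 4) + 18/(t - 4)²


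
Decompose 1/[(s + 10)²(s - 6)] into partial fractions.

Cover-up at s=6: C = 1/(6 + 10)² = 1/256. Cover-up at s=-10: B = 1/(-10 - 6) = -1/16. Comparing s² coeff: A = -C = -1/256
Result: (-1/256)/(s + 10) - (1/16)/(s + 10)² + (1/256)/(s - 6)


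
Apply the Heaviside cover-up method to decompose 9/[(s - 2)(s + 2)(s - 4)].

Cover (s - 2), s=2: α = 9/[(2 + 2)(2 - 4)] = -9/8. Cover (s + 2), s=-2: β = 9/[(-2 - 2)(-2 - 4)] = 3/8. Cover (s - 4), s=4: γ = 9/[(4 - 2)(4 + 2)] = 3/4.
Result: (-9/8)/(s - 2) + (3/8)/(s + 2) + (3/4)/(s - 4)


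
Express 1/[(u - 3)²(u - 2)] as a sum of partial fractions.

Cover-up at u=2: R = 1/(2 - 3)² = 1. Cover-up at u=3: Q = 1/(3 - 2) = 1. Comparing u² coeff: P = -R = -1
Result: -1/(u - 3) + 1/(u - 3)² + 1/(u - 2)


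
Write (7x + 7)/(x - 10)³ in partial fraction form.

(7x + 7) = A(x - 10)² + B(x - 10) + C. At x = 10: C = 7·10 + 7 = 77. Coefficients: A = 0, B = 7
Result: 7/(x - 10)² + 77/(x - 10)³


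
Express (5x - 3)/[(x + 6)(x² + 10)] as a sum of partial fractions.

At x=-6: A = (5·(-6) - 3)/((-6)² + 10) = -33/46. B = -A = 33/46, C = 5 - (-6)·A = 16/23
Result: (-33/46)/(x + 6) + ((33/46)x + 16/23)/(x² + 10)


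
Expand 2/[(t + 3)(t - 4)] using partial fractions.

2/(t + 3)(t - 4) = A/(t + 3) + B/(t - 4). A = 2/(-3 - 4) = -2/7, B = 2/(4 + 3) = 2/7
Result: (-2/7)/(t + 3) + (2/7)/(t - 4)


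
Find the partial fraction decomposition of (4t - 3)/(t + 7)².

(4t - 3) = α(t + 7) + β. At t = -7: β = 4·(-7) - 3 = -31. Coeff of t: α = 4
Result: 4/(t + 7) - 31/(t + 7)²


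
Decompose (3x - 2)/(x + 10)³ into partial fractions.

(3x - 2) = α(x + 10)² + β(x + 10) + γ. At x = -10: γ = 3·(-10) - 2 = -32. Coefficients: α = 0, β = 3
Result: 3/(x + 10)² - 32/(x + 10)³


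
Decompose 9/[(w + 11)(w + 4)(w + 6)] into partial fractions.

Using cover-up method: α = 9/35, β = 9/14, γ = -9/10
Result: (9/35)/(w + 11) + (9/14)/(w + 4) - (9/10)/(w + 6)


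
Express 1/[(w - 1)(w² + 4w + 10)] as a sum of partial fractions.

Cover-up at w = 1: α = 1/(1² + 4·1 + 10) = 1/15. Then β = -α = -1/15, γ = -α·(4 + 1) = -1/3
Result: (1/15)/(w - 1) - ((1/15)w + 1/3)/(w² + 4w + 10)


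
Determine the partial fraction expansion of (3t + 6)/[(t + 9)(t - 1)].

At t=-9: P = (3·(-9) + 6)/(-9 - 1) = 21/10. At t=1: Q = (3·1 + 6)/(1 + 9) = 9/10
Result: (21/10)/(t + 9) + (9/10)/(t - 1)


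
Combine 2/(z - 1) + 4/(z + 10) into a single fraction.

Common denominator (z - 1)(z + 10). Numerator: 2(z + 10) + 4(z - 1) = (2z + 20) + (4z - 4) = 6z + 16
Result: (6z + 16)/[(z - 1)(z + 10)]


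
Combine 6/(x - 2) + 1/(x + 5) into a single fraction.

Common denominator (x - 2)(x + 5). Numerator: 6(x + 5) + 1(x - 2) = (6x + 30) + (x - 2) = 7x + 28
Result: (7x + 28)/[(x - 2)(x + 5)]


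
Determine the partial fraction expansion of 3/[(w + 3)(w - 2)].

3/(w + 3)(w - 2) = A/(w + 3) + B/(w - 2). A = 3/(-3 - 2) = -3/5, B = 3/(2 + 3) = 3/5
Result: (-3/5)/(w + 3) + (3/5)/(w - 2)


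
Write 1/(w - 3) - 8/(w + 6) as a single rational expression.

Common denominator (w - 3)(w + 6). Numerator: 1(w + 6) - 8(w - 3) = (w + 6) - (8w - 24) = -7w + 30
Result: (-7w + 30)/[(w - 3)(w + 6)]


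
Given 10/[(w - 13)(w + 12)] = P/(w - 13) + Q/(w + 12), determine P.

Cover-up at w = 13: P = 10/(13 + 12) = 10/25 = 2/5


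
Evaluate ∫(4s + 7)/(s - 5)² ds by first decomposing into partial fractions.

Decompose: A = 4, B = 4·5 + 7 = 27, so (4s + 7)/(s - 5)² = 4/(s - 5) + 27/(s - 5)². Integrate: ∫ A/(s - 5) ds = 4 ln|(s - 5)|; ∫ B/(s - 5)² ds = -27/(s - 5). Sum: 4 ln|(s - 5)| - 27/(s - 5) + C


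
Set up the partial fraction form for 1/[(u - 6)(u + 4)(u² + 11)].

Two linear + quadratic: P/(u - 6) + Q/(u + 4) + (Ru + S)/(u² + 11)


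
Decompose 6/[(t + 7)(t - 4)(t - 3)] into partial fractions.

Using cover-up method: α = 3/55, β = 6/11, γ = -3/5
Result: (3/55)/(t + 7) + (6/11)/(t - 4) - (3/5)/(t - 3)


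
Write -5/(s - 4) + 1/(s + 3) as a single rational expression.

Common denominator (s - 4)(s + 3). Numerator: -5(s + 3) + 1(s - 4) = (-5s - 15) + (s - 4) = -4s - 19
Result: (-4s - 19)/[(s - 4)(s + 3)]


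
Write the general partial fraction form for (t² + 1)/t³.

Repeated linear factor (power 3): P/t + Q/t² + R/t³


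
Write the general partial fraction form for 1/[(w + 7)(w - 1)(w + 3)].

Three distinct linear factors: P/(w + 7) + Q/(w - 1) + R/(w + 3)


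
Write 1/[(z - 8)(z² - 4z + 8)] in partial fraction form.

Cover-up at z = 8: A = 1/(8² - 4·8 + 8) = 1/40. Then B = -A = -1/40, C = -A·(-4 + 8) = -1/10
Result: (1/40)/(z - 8) - ((1/40)z + 1/10)/(z² - 4z + 8)


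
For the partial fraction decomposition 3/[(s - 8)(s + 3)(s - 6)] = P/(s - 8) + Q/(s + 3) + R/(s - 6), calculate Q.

Cover-up at s = -3: Q = 3/[(-3 - 8)(-3 - 6)] = 3/[(-11)(-9)] = 3/99 = 1/33


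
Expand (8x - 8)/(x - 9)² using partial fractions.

(8x - 8) = P(x - 9) + Q. At x = 9: Q = 8·9 - 8 = 64. Coeff of x: P = 8
Result: 8/(x - 9) + 64/(x - 9)²


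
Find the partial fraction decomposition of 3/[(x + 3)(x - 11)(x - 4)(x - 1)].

Using Heaviside cover-up: (-3/392)/(x + 3) + (3/980)/(x - 11) - (1/49)/(x - 4) + (1/40)/(x - 1)


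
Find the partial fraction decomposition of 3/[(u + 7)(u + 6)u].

Using cover-up method: A = 3/7, B = -1/2, C = 1/14
Result: (3/7)/(u + 7) - (1/2)/(u + 6) + (1/14)/u


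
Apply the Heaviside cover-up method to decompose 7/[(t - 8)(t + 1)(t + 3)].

Cover (t - 8), t=8: P = 7/[(8 + 1)(8 + 3)] = 7/99. Cover (t + 1), t=-1: Q = 7/[(-1 - 8)(-1 + 3)] = -7/18. Cover (t + 3), t=-3: R = 7/[(-3 - 8)(-3 + 1)] = 7/22.
Result: (7/99)/(t - 8) - (7/18)/(t + 1) + (7/22)/(t + 3)


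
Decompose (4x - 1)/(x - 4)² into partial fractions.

(4x - 1) = P(x - 4) + Q. At x = 4: Q = 4·4 - 1 = 15. Coeff of x: P = 4
Result: 4/(x - 4) + 15/(x - 4)²


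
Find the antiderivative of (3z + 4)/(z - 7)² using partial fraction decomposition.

Decompose: P = 3, Q = 3·7 + 4 = 25, so (3z + 4)/(z - 7)² = 3/(z - 7) + 25/(z - 7)². Integrate: ∫ P/(z - 7) dz = 3 ln|(z - 7)|; ∫ Q/(z - 7)² dz = -25/(z - 7). Sum: 3 ln|(z - 7)| - 25/(z - 7) + C


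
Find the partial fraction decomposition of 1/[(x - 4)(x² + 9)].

Cover-up at x = 4: α = 1/(4² + 9) = 1/25. Then β = -α = -1/25, γ = -α·(0 + 4) = -4/25
Result: (1/25)/(x - 4) - ((1/25)x + 4/25)/(x² + 9)


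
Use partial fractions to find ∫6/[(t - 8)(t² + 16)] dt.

Cover-up at t=8: P = 6/(8²+16) = 3/40. Coeff matching: Q = -3/40, R = -3/5. Decomposition: (3/40)/(t - 8) - ((3/40)t + 3/5)/(t² + 16). Integrate: linear → ln, quadratic → (1/2)ln + arctan: (3/40) ln|(t - 8)| - (3/80) ln(t² + 16) - (3/20) arctan(t/4) + C


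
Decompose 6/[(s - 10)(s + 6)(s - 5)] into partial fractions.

Using cover-up method: A = 3/40, B = 3/88, C = -6/55
Result: (3/40)/(s - 10) + (3/88)/(s + 6) - (6/55)/(s - 5)


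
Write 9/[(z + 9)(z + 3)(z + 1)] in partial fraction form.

Using cover-up method: P = 3/16, Q = -3/4, R = 9/16
Result: (3/16)/(z + 9) - (3/4)/(z + 3) + (9/16)/(z + 1)


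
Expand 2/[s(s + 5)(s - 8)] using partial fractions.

Using cover-up method: α = -1/20, β = 2/65, γ = 1/52
Result: (-1/20)/s + (2/65)/(s + 5) + (1/52)/(s - 8)


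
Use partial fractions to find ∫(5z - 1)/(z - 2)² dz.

Decompose: α = 5, β = 5·2 - 1 = 9, so (5z - 1)/(z - 2)² = 5/(z - 2) + 9/(z - 2)². Integrate: ∫ α/(z - 2) dz = 5 ln|(z - 2)|; ∫ β/(z - 2)² dz = -9/(z - 2). Sum: 5 ln|(z - 2)| - 9/(z - 2) + C


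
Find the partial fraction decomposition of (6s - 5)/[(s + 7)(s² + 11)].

At s=-7: A = (6·(-7) - 5)/((-7)² + 11) = -47/60. B = -A = 47/60, C = 6 - (-7)·A = 31/60
Result: (-47/60)/(s + 7) + ((47/60)s + 31/60)/(s² + 11)


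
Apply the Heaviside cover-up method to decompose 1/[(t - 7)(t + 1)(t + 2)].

Cover (t - 7), t=7: α = 1/[(7 + 1)(7 + 2)] = 1/72. Cover (t + 1), t=-1: β = 1/[(-1 - 7)(-1 + 2)] = -1/8. Cover (t + 2), t=-2: γ = 1/[(-2 - 7)(-2 + 1)] = 1/9.
Result: (1/72)/(t - 7) - (1/8)/(t + 1) + (1/9)/(t + 2)


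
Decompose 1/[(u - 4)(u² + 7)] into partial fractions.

Cover-up at u = 4: P = 1/(4² + 7) = 1/23. Then Q = -P = -1/23, R = -P·(0 + 4) = -4/23
Result: (1/23)/(u - 4) - ((1/23)u + 4/23)/(u² + 7)


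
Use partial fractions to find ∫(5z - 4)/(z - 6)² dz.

Decompose: P = 5, Q = 5·6 - 4 = 26, so (5z - 4)/(z - 6)² = 5/(z - 6) + 26/(z - 6)². Integrate: ∫ P/(z - 6) dz = 5 ln|(z - 6)|; ∫ Q/(z - 6)² dz = -26/(z - 6). Sum: 5 ln|(z - 6)| - 26/(z - 6) + C


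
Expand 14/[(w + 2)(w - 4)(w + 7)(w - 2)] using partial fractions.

Using Heaviside cover-up: (7/60)/(w + 2) + (7/66)/(w - 4) - (14/495)/(w + 7) - (7/36)/(w - 2)


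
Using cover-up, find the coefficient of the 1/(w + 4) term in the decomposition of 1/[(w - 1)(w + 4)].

Cover (w + 4), set w=-4: 1/((w - 1) at w=-4) = 1/(-5) = -1/5


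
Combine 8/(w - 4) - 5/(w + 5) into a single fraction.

Common denominator (w - 4)(w + 5). Numerator: 8(w + 5) - 5(w - 4) = (8w + 40) - (5w - 20) = 3w + 60
Result: (3w + 60)/[(w - 4)(w + 5)]


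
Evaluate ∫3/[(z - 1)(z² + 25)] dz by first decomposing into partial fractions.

Cover-up at z=1: A = 3/(1²+25) = 3/26. Coeff matching: B = -3/26, C = -3/26. Decomposition: (3/26)/(z - 1) - ((3/26)z + 3/26)/(z² + 25). Integrate: linear → ln, quadratic → (1/2)ln + arctan: (3/26) ln|(z - 1)| - (3/52) ln(z² + 25) - (3/130) arctan(z/5) + C


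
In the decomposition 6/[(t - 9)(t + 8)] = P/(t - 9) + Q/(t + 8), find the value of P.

Cover-up at t = 9: P = 6/(9 + 8) = 6/17


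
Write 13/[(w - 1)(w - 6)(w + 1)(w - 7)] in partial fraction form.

Using Heaviside cover-up: (13/60)/(w - 1) - (13/35)/(w - 6) - (13/112)/(w + 1) + (13/48)/(w - 7)


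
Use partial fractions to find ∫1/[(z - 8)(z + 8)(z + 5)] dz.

Cover-up: α = 1/208, β = 1/48, γ = -1/39. Decomposition: (1/208)/(z - 8) + (1/48)/(z + 8) - (1/39)/(z + 5). Integrate each term: (1/208) ln|(z - 8)| + (1/48) ln|(z + 8)| - (1/39) ln|(z + 5)| + C


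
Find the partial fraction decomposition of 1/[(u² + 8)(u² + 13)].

Coefficient matching gives A = C = 0, B = 1/(13-8) = 1/5, D = -B = -1/5
Result: (1/5)/(u² + 8) - (1/5)/(u² + 13)


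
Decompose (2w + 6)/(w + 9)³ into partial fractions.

(2w + 6) = P(w + 9)² + Q(w + 9) + R. At w = -9: R = 2·(-9) + 6 = -12. Coefficients: P = 0, Q = 2
Result: 2/(w + 9)² - 12/(w + 9)³


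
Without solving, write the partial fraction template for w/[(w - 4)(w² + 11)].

Linear + irreducible quadratic: P/(w - 4) + (Qw + R)/(w² + 11)


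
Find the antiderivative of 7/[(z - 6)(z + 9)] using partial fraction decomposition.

Decompose: 7/[(z - 6)(z + 9)] = (7/15)/(z - 6) - (7/15)/(z + 9). Integrate each term: (7/15) ln|(z - 6)| - (7/15) ln|(z + 9)| + C


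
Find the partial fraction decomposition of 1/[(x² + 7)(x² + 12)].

Coefficient matching gives P = R = 0, Q = 1/(12-7) = 1/5, S = -Q = -1/5
Result: (1/5)/(x² + 7) - (1/5)/(x² + 12)


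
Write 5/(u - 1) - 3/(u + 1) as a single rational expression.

Common denominator (u - 1)(u + 1). Numerator: 5(u + 1) - 3(u - 1) = (5u + 5) - (3u - 3) = 2u + 8
Result: (2u + 8)/[(u - 1)(u + 1)]


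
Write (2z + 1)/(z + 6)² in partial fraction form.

(2z + 1) = α(z + 6) + β. At z = -6: β = 2·(-6) + 1 = -11. Coeff of z: α = 2
Result: 2/(z + 6) - 11/(z + 6)²


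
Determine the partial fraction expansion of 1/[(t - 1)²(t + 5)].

Cover-up at t=-5: R = 1/(-5 - 1)² = 1/36. Cover-up at t=1: Q = 1/(1 + 5) = 1/6. Comparing t² coeff: P = -R = -1/36
Result: (-1/36)/(t - 1) + (1/6)/(t - 1)² + (1/36)/(t + 5)


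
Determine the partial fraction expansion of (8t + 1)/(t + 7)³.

(8t + 1) = P(t + 7)² + Q(t + 7) + R. At t = -7: R = 8·(-7) + 1 = -55. Coefficients: P = 0, Q = 8
Result: 8/(t + 7)² - 55/(t + 7)³


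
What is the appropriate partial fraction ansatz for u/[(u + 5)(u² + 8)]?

Linear + irreducible quadratic: A/(u + 5) + (Bu + C)/(u² + 8)


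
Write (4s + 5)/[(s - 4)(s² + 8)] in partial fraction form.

At s=4: P = (4·4 + 5)/(4² + 8) = 7/8. Q = -P = -7/8, R = 4 - 4·P = 1/2
Result: (7/8)/(s - 4) - ((7/8)s - 1/2)/(s² + 8)


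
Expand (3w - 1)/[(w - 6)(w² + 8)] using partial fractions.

At w=6: α = (3·6 - 1)/(6² + 8) = 17/44. β = -α = -17/44, γ = 3 - 6·α = 15/22
Result: (17/44)/(w - 6) - ((17/44)w - 15/22)/(w² + 8)


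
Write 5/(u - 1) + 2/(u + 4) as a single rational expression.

Common denominator (u - 1)(u + 4). Numerator: 5(u + 4) + 2(u - 1) = (5u + 20) + (2u - 2) = 7u + 18
Result: (7u + 18)/[(u - 1)(u + 4)]


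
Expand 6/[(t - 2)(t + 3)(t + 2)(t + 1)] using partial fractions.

Using Heaviside cover-up: (1/10)/(t - 2) - (3/5)/(t + 3) + (3/2)/(t + 2) - 1/(t + 1)


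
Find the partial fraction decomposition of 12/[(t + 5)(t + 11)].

12/(t + 5)(t + 11) = A/(t + 5) + B/(t + 11). A = 12/(-5 + 11) = 2, B = 12/(-11 + 5) = -2
Result: 2/(t + 5) - 2/(t + 11)


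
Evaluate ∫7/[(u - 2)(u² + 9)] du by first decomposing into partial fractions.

Cover-up at u=2: A = 7/(2²+9) = 7/13. Coeff matching: B = -7/13, C = -14/13. Decomposition: (7/13)/(u - 2) - ((7/13)u + 14/13)/(u² + 9). Integrate: linear → ln, quadratic → (1/2)ln + arctan: (7/13) ln|(u - 2)| - (7/26) ln(u² + 9) - (14/39) arctan(u/3) + C


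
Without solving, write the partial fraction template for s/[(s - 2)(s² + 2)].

Linear + irreducible quadratic: P/(s - 2) + (Qs + R)/(s² + 2)


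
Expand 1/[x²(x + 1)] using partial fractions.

Cover-up at x=-1: R = 1/(-1 - 0)² = 1. Cover-up at x=0: Q = 1/(0 + 1) = 1. Comparing x² coeff: P = -R = -1
Result: -1/x + 1/x² + 1/(x + 1)


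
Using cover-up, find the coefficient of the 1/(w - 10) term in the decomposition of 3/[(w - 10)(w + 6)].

Cover (w - 10), set w=10: 3/((w + 6) at w=10) = 3/(16) = 3/16


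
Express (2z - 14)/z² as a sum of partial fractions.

(2z - 14) = Az + B. At z = 0: B = 2·0 - 14 = -14. Coeff of z: A = 2
Result: 2/z - 14/z²


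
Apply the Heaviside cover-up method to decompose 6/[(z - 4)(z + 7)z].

Cover (z - 4), z=4: A = 6/[(4 + 7)(4 - 0)] = 3/22. Cover (z + 7), z=-7: B = 6/[(-7 - 4)(-7 - 0)] = 6/77. Cover z, z=0: C = 6/[(0 - 4)(0 + 7)] = -3/14.
Result: (3/22)/(z - 4) + (6/77)/(z + 7) - (3/14)/z


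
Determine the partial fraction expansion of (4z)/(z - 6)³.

(4z) = P(z - 6)² + Q(z - 6) + R. At z = 6: R = 4·6 + 0 = 24. Coefficients: P = 0, Q = 4
Result: 4/(z - 6)² + 24/(z - 6)³


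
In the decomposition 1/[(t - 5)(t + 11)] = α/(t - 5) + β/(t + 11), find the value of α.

Cover-up at t = 5: α = 1/(5 + 11) = 1/16


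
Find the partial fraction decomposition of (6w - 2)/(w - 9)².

(6w - 2) = A(w - 9) + B. At w = 9: B = 6·9 - 2 = 52. Coeff of w: A = 6
Result: 6/(w - 9) + 52/(w - 9)²


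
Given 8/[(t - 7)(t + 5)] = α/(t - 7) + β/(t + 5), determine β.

Cover-up at t = -5: β = 8/(-5 - 7) = -8/12 = -2/3


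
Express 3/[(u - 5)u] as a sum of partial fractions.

3/(u - 5)u = A/(u - 5) + B/u. A = 3/(5 - 0) = 3/5, B = 3/(0 - 5) = -3/5
Result: (3/5)/(u - 5) - (3/5)/u


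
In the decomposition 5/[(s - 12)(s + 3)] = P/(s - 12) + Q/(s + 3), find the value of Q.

Cover-up at s = -3: Q = 5/(-3 - 12) = -5/15 = -1/3


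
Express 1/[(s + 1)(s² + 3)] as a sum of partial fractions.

Cover-up at s = -1: P = 1/((-1)² + 3) = 1/4. Then Q = -P = -1/4, R = -P·(0 - 1) = 1/4
Result: (1/4)/(s + 1) - ((1/4)s - 1/4)/(s² + 3)


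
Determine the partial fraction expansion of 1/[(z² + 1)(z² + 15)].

Coefficient matching gives α = γ = 0, β = 1/(15-1) = 1/14, δ = -β = -1/14
Result: (1/14)/(z² + 1) - (1/14)/(z² + 15)


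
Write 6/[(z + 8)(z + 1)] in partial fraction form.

6/(z + 8)(z + 1) = P/(z + 8) + Q/(z + 1). P = 6/(-8 + 1) = -6/7, Q = 6/(-1 + 8) = 6/7
Result: (-6/7)/(z + 8) + (6/7)/(z + 1)


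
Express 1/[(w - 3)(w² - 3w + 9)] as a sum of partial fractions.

Cover-up at w = 3: α = 1/(3² - 3·3 + 9) = 1/9. Then β = -α = -1/9, γ = -α·(-3 + 3) = 0
Result: (1/9)/(w - 3) - ((1/9)w)/(w² - 3w + 9)


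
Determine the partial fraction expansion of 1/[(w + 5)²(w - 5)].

Cover-up at w=5: C = 1/(5 + 5)² = 1/100. Cover-up at w=-5: B = 1/(-5 - 5) = -1/10. Comparing w² coeff: A = -C = -1/100
Result: (-1/100)/(w + 5) - (1/10)/(w + 5)² + (1/100)/(w - 5)


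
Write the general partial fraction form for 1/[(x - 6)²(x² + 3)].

Repeated linear + quadratic: P/(x - 6) + Q/(x - 6)² + (Rx + S)/(x² + 3)


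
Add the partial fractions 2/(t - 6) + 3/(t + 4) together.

Common denominator (t - 6)(t + 4). Numerator: 2(t + 4) + 3(t - 6) = (2t + 8) + (3t - 18) = 5t - 10
Result: (5t - 10)/[(t - 6)(t + 4)]


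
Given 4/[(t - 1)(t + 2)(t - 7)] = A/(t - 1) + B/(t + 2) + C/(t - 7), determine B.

Cover-up at t = -2: B = 4/[(-2 - 1)(-2 - 7)] = 4/[(-3)(-9)] = 4/27


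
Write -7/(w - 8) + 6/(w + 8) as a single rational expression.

Common denominator (w - 8)(w + 8). Numerator: -7(w + 8) + 6(w - 8) = (-7w - 56) + (6w - 48) = -w - 104
Result: (-w - 104)/[(w - 8)(w + 8)]


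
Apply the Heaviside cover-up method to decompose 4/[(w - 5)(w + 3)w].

Cover (w - 5), w=5: A = 4/[(5 + 3)(5 - 0)] = 1/10. Cover (w + 3), w=-3: B = 4/[(-3 - 5)(-3 - 0)] = 1/6. Cover w, w=0: C = 4/[(0 - 5)(0 + 3)] = -4/15.
Result: (1/10)/(w - 5) + (1/6)/(w + 3) - (4/15)/w


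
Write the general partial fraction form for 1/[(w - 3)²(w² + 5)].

Repeated linear + quadratic: A/(w - 3) + B/(w - 3)² + (Cw + D)/(w² + 5)


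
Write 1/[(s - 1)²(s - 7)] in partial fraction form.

Cover-up at s=7: C = 1/(7 - 1)² = 1/36. Cover-up at s=1: B = 1/(1 - 7) = -1/6. Comparing s² coeff: A = -C = -1/36
Result: (-1/36)/(s - 1) - (1/6)/(s - 1)² + (1/36)/(s - 7)


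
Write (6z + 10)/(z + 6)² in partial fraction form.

(6z + 10) = P(z + 6) + Q. At z = -6: Q = 6·(-6) + 10 = -26. Coeff of z: P = 6
Result: 6/(z + 6) - 26/(z + 6)²


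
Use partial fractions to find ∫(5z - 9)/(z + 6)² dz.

Decompose: α = 5, β = 5·(-6) - 9 = -39, so (5z - 9)/(z + 6)² = 5/(z + 6) - 39/(z + 6)². Integrate: ∫ α/(z + 6) dz = 5 ln|(z + 6)|; ∫ β/(z + 6)² dz = 39/(z + 6). Sum: 5 ln|(z + 6)| + 39/(z + 6) + C


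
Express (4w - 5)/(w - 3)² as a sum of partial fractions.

(4w - 5) = P(w - 3) + Q. At w = 3: Q = 4·3 - 5 = 7. Coeff of w: P = 4
Result: 4/(w - 3) + 7/(w - 3)²


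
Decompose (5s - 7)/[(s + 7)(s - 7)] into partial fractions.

At s=-7: α = (5·(-7) - 7)/(-7 - 7) = 3. At s=7: β = (5·7 - 7)/(7 + 7) = 2
Result: 3/(s + 7) + 2/(s - 7)


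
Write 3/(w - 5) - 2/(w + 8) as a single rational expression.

Common denominator (w - 5)(w + 8). Numerator: 3(w + 8) - 2(w - 5) = (3w + 24) - (2w - 10) = w + 34
Result: (w + 34)/[(w - 5)(w + 8)]


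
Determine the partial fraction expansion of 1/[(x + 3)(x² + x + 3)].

Cover-up at x = -3: A = 1/((-3)² + 1·(-3) + 3) = 1/9. Then B = -A = -1/9, C = -A·(1 - 3) = 2/9
Result: (1/9)/(x + 3) - ((1/9)x - 2/9)/(x² + x + 3)


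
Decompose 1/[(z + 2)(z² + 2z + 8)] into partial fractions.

Cover-up at z = -2: A = 1/((-2)² + 2·(-2) + 8) = 1/8. Then B = -A = -1/8, C = -A·(2 - 2) = 0
Result: (1/8)/(z + 2) - ((1/8)z)/(z² + 2z + 8)


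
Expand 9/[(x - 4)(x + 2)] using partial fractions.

9/(x - 4)(x + 2) = A/(x - 4) + B/(x + 2). A = 9/(4 + 2) = 3/2, B = 9/(-2 - 4) = -3/2
Result: (3/2)/(x - 4) - (3/2)/(x + 2)


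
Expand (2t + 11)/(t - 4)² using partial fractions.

(2t + 11) = A(t - 4) + B. At t = 4: B = 2·4 + 11 = 19. Coeff of t: A = 2
Result: 2/(t - 4) + 19/(t - 4)²


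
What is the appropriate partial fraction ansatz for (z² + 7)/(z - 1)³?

Repeated linear factor (power 3): A/(z - 1) + B/(z - 1)² + C/(z - 1)³


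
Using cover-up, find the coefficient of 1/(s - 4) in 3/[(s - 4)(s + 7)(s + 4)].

Cover (s - 4), set s=4: 3/[(4 + 7)(4 + 4)] = 3/88


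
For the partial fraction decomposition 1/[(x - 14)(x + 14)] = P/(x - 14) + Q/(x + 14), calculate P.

Cover-up at x = 14: P = 1/(14 + 14) = 1/28


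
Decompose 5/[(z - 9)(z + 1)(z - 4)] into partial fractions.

Using cover-up method: α = 1/10, β = 1/10, γ = -1/5
Result: (1/10)/(z - 9) + (1/10)/(z + 1) - (1/5)/(z - 4)


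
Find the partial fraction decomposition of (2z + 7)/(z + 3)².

(2z + 7) = P(z + 3) + Q. At z = -3: Q = 2·(-3) + 7 = 1. Coeff of z: P = 2
Result: 2/(z + 3) + 1/(z + 3)²


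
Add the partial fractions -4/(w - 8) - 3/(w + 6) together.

Common denominator (w - 8)(w + 6). Numerator: -4(w + 6) - 3(w - 8) = (-4w - 24) - (3w - 24) = -7w
Result: (-7w)/[(w - 8)(w + 6)]


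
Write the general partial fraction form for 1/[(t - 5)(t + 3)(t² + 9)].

Two linear + quadratic: P/(t - 5) + Q/(t + 3) + (Rt + S)/(t² + 9)


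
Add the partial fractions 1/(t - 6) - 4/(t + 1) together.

Common denominator (t - 6)(t + 1). Numerator: 1(t + 1) - 4(t - 6) = (t + 1) - (4t - 24) = -3t + 25
Result: (-3t + 25)/[(t - 6)(t + 1)]


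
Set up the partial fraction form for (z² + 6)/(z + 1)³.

Repeated linear factor (power 3): α/(z + 1) + β/(z + 1)² + γ/(z + 1)³


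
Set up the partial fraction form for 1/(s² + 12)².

Repeated quadratic factor: (αs + β)/(s² + 12) + (γs + δ)/(s² + 12)²


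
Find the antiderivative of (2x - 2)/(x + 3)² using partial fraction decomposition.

Decompose: A = 2, B = 2·(-3) - 2 = -8, so (2x - 2)/(x + 3)² = 2/(x + 3) - 8/(x + 3)². Integrate: ∫ A/(x + 3) dx = 2 ln|(x + 3)|; ∫ B/(x + 3)² dx = 8/(x + 3). Sum: 2 ln|(x + 3)| + 8/(x + 3) + C


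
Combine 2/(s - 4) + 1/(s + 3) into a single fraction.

Common denominator (s - 4)(s + 3). Numerator: 2(s + 3) + 1(s - 4) = (2s + 6) + (s - 4) = 3s + 2
Result: (3s + 2)/[(s - 4)(s + 3)]


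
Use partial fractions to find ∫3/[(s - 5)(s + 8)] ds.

Decompose: 3/[(s - 5)(s + 8)] = (3/13)/(s - 5) - (3/13)/(s + 8). Integrate each term: (3/13) ln|(s - 5)| - (3/13) ln|(s + 8)| + C


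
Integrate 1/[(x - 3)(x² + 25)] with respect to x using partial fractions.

Cover-up at x=3: α = 1/(3²+25) = 1/34. Coeff matching: β = -1/34, γ = -3/34. Decomposition: (1/34)/(x - 3) - ((1/34)x + 3/34)/(x² + 25). Integrate: linear → ln, quadratic → (1/2)ln + arctan: (1/34) ln|(x - 3)| - (1/68) ln(x² + 25) - (3/170) arctan(x/5) + C


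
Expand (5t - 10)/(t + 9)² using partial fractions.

(5t - 10) = A(t + 9) + B. At t = -9: B = 5·(-9) - 10 = -55. Coeff of t: A = 5
Result: 5/(t + 9) - 55/(t + 9)²


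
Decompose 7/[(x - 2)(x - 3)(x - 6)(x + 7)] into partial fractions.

Using Heaviside cover-up: (7/36)/(x - 2) - (7/30)/(x - 3) + (7/156)/(x - 6) - (7/1170)/(x + 7)


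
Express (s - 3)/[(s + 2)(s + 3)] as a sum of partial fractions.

At s=-2: A = (1·(-2) - 3)/(-2 + 3) = -5. At s=-3: B = (1·(-3) - 3)/(-3 + 2) = 6
Result: -5/(s + 2) + 6/(s + 3)


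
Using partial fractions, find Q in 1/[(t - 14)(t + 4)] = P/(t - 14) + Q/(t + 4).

Cover-up at t = -4: Q = 1/(-4 - 14) = -1/18


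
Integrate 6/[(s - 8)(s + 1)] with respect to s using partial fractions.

Decompose: 6/[(s - 8)(s + 1)] = (2/3)/(s - 8) - (2/3)/(s + 1). Integrate each term: (2/3) ln|(s - 8)| - (2/3) ln|(s + 1)| + C


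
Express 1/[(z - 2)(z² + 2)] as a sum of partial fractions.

Cover-up at z = 2: α = 1/(2² + 2) = 1/6. Then β = -α = -1/6, γ = -α·(0 + 2) = -1/3
Result: (1/6)/(z - 2) - ((1/6)z + 1/3)/(z² + 2)


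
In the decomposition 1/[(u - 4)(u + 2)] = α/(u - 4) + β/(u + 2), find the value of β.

Cover-up at u = -2: β = 1/(-2 - 4) = -1/6


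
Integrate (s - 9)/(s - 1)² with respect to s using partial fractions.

Decompose: A = 1, B = 1·1 - 9 = -8, so (s - 9)/(s - 1)² = 1/(s - 1) - 8/(s - 1)². Integrate: ∫ A/(s - 1) ds = ln|(s - 1)|; ∫ B/(s - 1)² ds = 8/(s - 1). Sum: ln|(s - 1)| + 8/(s - 1) + C


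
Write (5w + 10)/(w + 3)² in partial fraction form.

(5w + 10) = α(w + 3) + β. At w = -3: β = 5·(-3) + 10 = -5. Coeff of w: α = 5
Result: 5/(w + 3) - 5/(w + 3)²


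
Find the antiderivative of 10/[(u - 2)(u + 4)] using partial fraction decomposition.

Decompose: 10/[(u - 2)(u + 4)] = (5/3)/(u - 2) - (5/3)/(u + 4). Integrate each term: (5/3) ln|(u - 2)| - (5/3) ln|(u + 4)| + C


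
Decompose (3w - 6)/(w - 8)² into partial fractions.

(3w - 6) = A(w - 8) + B. At w = 8: B = 3·8 - 6 = 18. Coeff of w: A = 3
Result: 3/(w - 8) + 18/(w - 8)²


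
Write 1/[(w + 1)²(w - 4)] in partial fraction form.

Cover-up at w=4: R = 1/(4 + 1)² = 1/25. Cover-up at w=-1: Q = 1/(-1 - 4) = -1/5. Comparing w² coeff: P = -R = -1/25
Result: (-1/25)/(w + 1) - (1/5)/(w + 1)² + (1/25)/(w - 4)


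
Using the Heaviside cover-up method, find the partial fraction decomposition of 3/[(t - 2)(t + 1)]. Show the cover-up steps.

Cover (t - 2): set t=2, get A = 3/(2 + 1) = 1. Cover (t + 1): set t=-1, get B = 3/(-1 - 2) = -1.
Result: 1/(t - 2) - 1/(t + 1)


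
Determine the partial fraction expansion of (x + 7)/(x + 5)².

(x + 7) = A(x + 5) + B. At x = -5: B = 1·(-5) + 7 = 2. Coeff of x: A = 1
Result: 1/(x + 5) + 2/(x + 5)²


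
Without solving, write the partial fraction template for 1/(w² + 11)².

Repeated quadratic factor: (Pw + Q)/(w² + 11) + (Rw + S)/(w² + 11)²


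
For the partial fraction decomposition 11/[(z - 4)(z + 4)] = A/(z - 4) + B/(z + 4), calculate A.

Cover-up at z = 4: A = 11/(4 + 4) = 11/8


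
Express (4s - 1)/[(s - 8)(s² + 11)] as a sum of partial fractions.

At s=8: P = (4·8 - 1)/(8² + 11) = 31/75. Q = -P = -31/75, R = 4 - 8·P = 52/75
Result: (31/75)/(s - 8) - ((31/75)s - 52/75)/(s² + 11)


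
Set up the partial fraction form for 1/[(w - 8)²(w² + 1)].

Repeated linear + quadratic: A/(w - 8) + B/(w - 8)² + (Cw + D)/(w² + 1)


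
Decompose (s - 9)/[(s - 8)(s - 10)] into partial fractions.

At s=8: P = (1·8 - 9)/(8 - 10) = 1/2. At s=10: Q = (1·10 - 9)/(10 - 8) = 1/2
Result: (1/2)/(s - 8) + (1/2)/(s - 10)


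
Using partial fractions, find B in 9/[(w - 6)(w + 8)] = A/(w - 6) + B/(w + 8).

Cover-up at w = -8: B = 9/(-8 - 6) = -9/14


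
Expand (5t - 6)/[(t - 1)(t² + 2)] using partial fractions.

At t=1: A = (5·1 - 6)/(1² + 2) = -1/3. B = -A = 1/3, C = 5 - 1·A = 16/3
Result: (-1/3)/(t - 1) + ((1/3)t + 16/3)/(t² + 2)


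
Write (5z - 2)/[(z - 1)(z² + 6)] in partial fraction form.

At z=1: P = (5·1 - 2)/(1² + 6) = 3/7. Q = -P = -3/7, R = 5 - 1·P = 32/7
Result: (3/7)/(z - 1) - ((3/7)z - 32/7)/(z² + 6)


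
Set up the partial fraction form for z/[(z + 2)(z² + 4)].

Linear + irreducible quadratic: A/(z + 2) + (Bz + C)/(z² + 4)


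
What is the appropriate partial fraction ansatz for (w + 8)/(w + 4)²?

Repeated linear factor: α/(w + 4) + β/(w + 4)²


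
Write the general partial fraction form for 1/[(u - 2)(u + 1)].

Distinct linear factors: α/(u - 2) + β/(u + 1)


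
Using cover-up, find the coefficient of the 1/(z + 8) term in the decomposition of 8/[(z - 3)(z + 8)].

Cover (z + 8), set z=-8: 8/((z - 3) at z=-8) = 8/(-11) = -8/11


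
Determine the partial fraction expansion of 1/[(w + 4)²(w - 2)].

Cover-up at w=2: C = 1/(2 + 4)² = 1/36. Cover-up at w=-4: B = 1/(-4 - 2) = -1/6. Comparing w² coeff: A = -C = -1/36
Result: (-1/36)/(w + 4) - (1/6)/(w + 4)² + (1/36)/(w - 2)


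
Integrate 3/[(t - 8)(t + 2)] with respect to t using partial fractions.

Decompose: 3/[(t - 8)(t + 2)] = (3/10)/(t - 8) - (3/10)/(t + 2). Integrate each term: (3/10) ln|(t - 8)| - (3/10) ln|(t + 2)| + C


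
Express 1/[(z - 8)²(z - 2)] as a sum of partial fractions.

Cover-up at z=2: γ = 1/(2 - 8)² = 1/36. Cover-up at z=8: β = 1/(8 - 2) = 1/6. Comparing z² coeff: α = -γ = -1/36
Result: (-1/36)/(z - 8) + (1/6)/(z - 8)² + (1/36)/(z - 2)


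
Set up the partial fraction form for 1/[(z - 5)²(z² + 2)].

Repeated linear + quadratic: P/(z - 5) + Q/(z - 5)² + (Rz + S)/(z² + 2)


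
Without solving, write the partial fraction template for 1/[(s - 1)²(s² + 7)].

Repeated linear + quadratic: α/(s - 1) + β/(s - 1)² + (γs + δ)/(s² + 7)


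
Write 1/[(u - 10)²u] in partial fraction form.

Cover-up at u=0: γ = 1/(0 - 10)² = 1/100. Cover-up at u=10: β = 1/(10 - 0) = 1/10. Comparing u² coeff: α = -γ = -1/100
Result: (-1/100)/(u - 10) + (1/10)/(u - 10)² + (1/100)/u


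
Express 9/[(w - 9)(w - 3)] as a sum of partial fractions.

9/(w - 9)(w - 3) = α/(w - 9) + β/(w - 3). α = 9/(9 - 3) = 3/2, β = 9/(3 - 9) = -3/2
Result: (3/2)/(w - 9) - (3/2)/(w - 3)


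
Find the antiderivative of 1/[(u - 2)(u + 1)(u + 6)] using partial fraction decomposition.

Cover-up: α = 1/24, β = -1/15, γ = 1/40. Decomposition: (1/24)/(u - 2) - (1/15)/(u + 1) + (1/40)/(u + 6). Integrate each term: (1/24) ln|(u - 2)| - (1/15) ln|(u + 1)| + (1/40) ln|(u + 6)| + C


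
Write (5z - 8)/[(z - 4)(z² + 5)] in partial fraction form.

At z=4: α = (5·4 - 8)/(4² + 5) = 4/7. β = -α = -4/7, γ = 5 - 4·α = 19/7
Result: (4/7)/(z - 4) - ((4/7)z - 19/7)/(z² + 5)


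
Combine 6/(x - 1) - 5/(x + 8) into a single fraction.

Common denominator (x - 1)(x + 8). Numerator: 6(x + 8) - 5(x - 1) = (6x + 48) - (5x - 5) = x + 53
Result: (x + 53)/[(x - 1)(x + 8)]


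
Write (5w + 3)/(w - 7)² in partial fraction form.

(5w + 3) = α(w - 7) + β. At w = 7: β = 5·7 + 3 = 38. Coeff of w: α = 5
Result: 5/(w - 7) + 38/(w - 7)²


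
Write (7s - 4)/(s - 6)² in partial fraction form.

(7s - 4) = A(s - 6) + B. At s = 6: B = 7·6 - 4 = 38. Coeff of s: A = 7
Result: 7/(s - 6) + 38/(s - 6)²


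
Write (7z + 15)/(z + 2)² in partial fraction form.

(7z + 15) = P(z + 2) + Q. At z = -2: Q = 7·(-2) + 15 = 1. Coeff of z: P = 7
Result: 7/(z + 2) + 1/(z + 2)²


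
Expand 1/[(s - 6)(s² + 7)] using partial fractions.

Cover-up at s = 6: A = 1/(6² + 7) = 1/43. Then B = -A = -1/43, C = -A·(0 + 6) = -6/43
Result: (1/43)/(s - 6) - ((1/43)s + 6/43)/(s² + 7)


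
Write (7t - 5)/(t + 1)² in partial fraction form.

(7t - 5) = α(t + 1) + β. At t = -1: β = 7·(-1) - 5 = -12. Coeff of t: α = 7
Result: 7/(t + 1) - 12/(t + 1)²


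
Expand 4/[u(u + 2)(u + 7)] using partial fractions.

Using cover-up method: α = 2/7, β = -2/5, γ = 4/35
Result: (2/7)/u - (2/5)/(u + 2) + (4/35)/(u + 7)


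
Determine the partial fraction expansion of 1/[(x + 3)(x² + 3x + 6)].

Cover-up at x = -3: α = 1/((-3)² + 3·(-3) + 6) = 1/6. Then β = -α = -1/6, γ = -α·(3 - 3) = 0
Result: (1/6)/(x + 3) - ((1/6)x)/(x² + 3x + 6)


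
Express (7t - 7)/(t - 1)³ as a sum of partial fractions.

(7t - 7) = P(t - 1)² + Q(t - 1) + R. At t = 1: R = 7·1 - 7 = 0. Coefficients: P = 0, Q = 7
Result: 7/(t - 1)²


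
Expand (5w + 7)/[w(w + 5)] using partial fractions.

At w=0: α = (5·0 + 7)/(0 + 5) = 7/5. At w=-5: β = (5·(-5) + 7)/(-5 - 0) = 18/5
Result: (7/5)/w + (18/5)/(w + 5)


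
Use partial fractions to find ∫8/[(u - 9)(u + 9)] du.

Decompose: 8/[(u - 9)(u + 9)] = (4/9)/(u - 9) - (4/9)/(u + 9). Integrate each term: (4/9) ln|(u - 9)| - (4/9) ln|(u + 9)| + C


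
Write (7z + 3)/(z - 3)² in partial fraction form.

(7z + 3) = α(z - 3) + β. At z = 3: β = 7·3 + 3 = 24. Coeff of z: α = 7
Result: 7/(z - 3) + 24/(z - 3)²


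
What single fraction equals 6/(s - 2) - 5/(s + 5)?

Common denominator (s - 2)(s + 5). Numerator: 6(s + 5) - 5(s - 2) = (6s + 30) - (5s - 10) = s + 40
Result: (s + 40)/[(s - 2)(s + 5)]


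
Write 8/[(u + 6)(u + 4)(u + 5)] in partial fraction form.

Using cover-up method: A = 4, B = 4, C = -8
Result: 4/(u + 6) + 4/(u + 4) - 8/(u + 5)


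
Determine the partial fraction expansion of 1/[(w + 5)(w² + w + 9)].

Cover-up at w = -5: A = 1/((-5)² + 1·(-5) + 9) = 1/29. Then B = -A = -1/29, C = -A·(1 - 5) = 4/29
Result: (1/29)/(w + 5) - ((1/29)w - 4/29)/(w² + w + 9)


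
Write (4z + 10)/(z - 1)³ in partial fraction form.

(4z + 10) = α(z - 1)² + β(z - 1) + γ. At z = 1: γ = 4·1 + 10 = 14. Coefficients: α = 0, β = 4
Result: 4/(z - 1)² + 14/(z - 1)³


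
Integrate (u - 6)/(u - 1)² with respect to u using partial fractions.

Decompose: α = 1, β = 1·1 - 6 = -5, so (u - 6)/(u - 1)² = 1/(u - 1) - 5/(u - 1)². Integrate: ∫ α/(u - 1) du = ln|(u - 1)|; ∫ β/(u - 1)² du = 5/(u - 1). Sum: ln|(u - 1)| + 5/(u - 1) + C


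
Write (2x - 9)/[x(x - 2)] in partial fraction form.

At x=0: P = (2·0 - 9)/(0 - 2) = 9/2. At x=2: Q = (2·2 - 9)/(2 - 0) = -5/2
Result: (9/2)/x - (5/2)/(x - 2)


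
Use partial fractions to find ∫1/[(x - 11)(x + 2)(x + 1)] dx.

Cover-up: P = 1/156, Q = 1/13, R = -1/12. Decomposition: (1/156)/(x - 11) + (1/13)/(x + 2) - (1/12)/(x + 1). Integrate each term: (1/156) ln|(x - 11)| + (1/13) ln|(x + 2)| - (1/12) ln|(x + 1)| + C


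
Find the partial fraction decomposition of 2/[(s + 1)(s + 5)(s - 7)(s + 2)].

Using Heaviside cover-up: (-1/16)/(s + 1) - (1/72)/(s + 5) + (1/432)/(s - 7) + (2/27)/(s + 2)


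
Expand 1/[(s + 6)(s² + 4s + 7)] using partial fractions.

Cover-up at s = -6: A = 1/((-6)² + 4·(-6) + 7) = 1/19. Then B = -A = -1/19, C = -A·(4 - 6) = 2/19
Result: (1/19)/(s + 6) - ((1/19)s - 2/19)/(s² + 4s + 7)


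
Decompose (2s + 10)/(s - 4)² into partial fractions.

(2s + 10) = P(s - 4) + Q. At s = 4: Q = 2·4 + 10 = 18. Coeff of s: P = 2
Result: 2/(s - 4) + 18/(s - 4)²


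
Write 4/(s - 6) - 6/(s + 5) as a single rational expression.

Common denominator (s - 6)(s + 5). Numerator: 4(s + 5) - 6(s - 6) = (4s + 20) - (6s - 36) = -2s + 56
Result: (-2s + 56)/[(s - 6)(s + 5)]


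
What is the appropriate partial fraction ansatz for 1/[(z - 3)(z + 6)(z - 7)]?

Three distinct linear factors: A/(z - 3) + B/(z + 6) + C/(z - 7)


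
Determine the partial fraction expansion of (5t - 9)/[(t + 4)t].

At t=-4: α = (5·(-4) - 9)/(-4 - 0) = 29/4. At t=0: β = (5·0 - 9)/(0 + 4) = -9/4
Result: (29/4)/(t + 4) - (9/4)/t


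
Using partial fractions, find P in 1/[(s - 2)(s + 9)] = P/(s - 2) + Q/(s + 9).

Cover-up at s = 2: P = 1/(2 + 9) = 1/11


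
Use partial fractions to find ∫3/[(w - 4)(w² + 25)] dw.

Cover-up at w=4: P = 3/(4²+25) = 3/41. Coeff matching: Q = -3/41, R = -12/41. Decomposition: (3/41)/(w - 4) - ((3/41)w + 12/41)/(w² + 25). Integrate: linear → ln, quadratic → (1/2)ln + arctan: (3/41) ln|(w - 4)| - (3/82) ln(w² + 25) - (12/205) arctan(w/5) + C


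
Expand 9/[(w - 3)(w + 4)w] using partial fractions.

Using cover-up method: A = 3/7, B = 9/28, C = -3/4
Result: (3/7)/(w - 3) + (9/28)/(w + 4) - (3/4)/w


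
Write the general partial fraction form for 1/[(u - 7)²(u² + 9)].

Repeated linear + quadratic: α/(u - 7) + β/(u - 7)² + (γu + δ)/(u² + 9)


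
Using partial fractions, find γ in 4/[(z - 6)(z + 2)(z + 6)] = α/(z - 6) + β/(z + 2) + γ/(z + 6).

Cover-up at z = -6: γ = 4/[(-6 - 6)(-6 + 2)] = 4/[(-12)(-4)] = 4/48 = 1/12


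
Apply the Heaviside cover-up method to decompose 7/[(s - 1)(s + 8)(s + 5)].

Cover (s - 1), s=1: P = 7/[(1 + 8)(1 + 5)] = 7/54. Cover (s + 8), s=-8: Q = 7/[(-8 - 1)(-8 + 5)] = 7/27. Cover (s + 5), s=-5: R = 7/[(-5 - 1)(-5 + 8)] = -7/18.
Result: (7/54)/(s - 1) + (7/27)/(s + 8) - (7/18)/(s + 5)


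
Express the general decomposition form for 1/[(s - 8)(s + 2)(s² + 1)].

Two linear + quadratic: P/(s - 8) + Q/(s + 2) + (Rs + S)/(s² + 1)


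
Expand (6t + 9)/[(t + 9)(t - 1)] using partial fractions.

At t=-9: P = (6·(-9) + 9)/(-9 - 1) = 9/2. At t=1: Q = (6·1 + 9)/(1 + 9) = 3/2
Result: (9/2)/(t + 9) + (3/2)/(t - 1)


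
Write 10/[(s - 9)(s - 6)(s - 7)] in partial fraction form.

Using cover-up method: P = 5/3, Q = 10/3, R = -5
Result: (5/3)/(s - 9) + (10/3)/(s - 6) - 5/(s - 7)


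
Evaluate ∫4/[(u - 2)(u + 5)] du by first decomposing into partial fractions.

Decompose: 4/[(u - 2)(u + 5)] = (4/7)/(u - 2) - (4/7)/(u + 5). Integrate each term: (4/7) ln|(u - 2)| - (4/7) ln|(u + 5)| + C


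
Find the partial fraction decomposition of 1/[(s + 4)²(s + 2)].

Cover-up at s=-2: γ = 1/(-2 + 4)² = 1/4. Cover-up at s=-4: β = 1/(-4 + 2) = -1/2. Comparing s² coeff: α = -γ = -1/4
Result: (-1/4)/(s + 4) - (1/2)/(s + 4)² + (1/4)/(s + 2)


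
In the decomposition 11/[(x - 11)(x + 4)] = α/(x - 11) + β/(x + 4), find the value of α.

Cover-up at x = 11: α = 11/(11 + 4) = 11/15


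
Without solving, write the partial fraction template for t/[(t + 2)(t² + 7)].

Linear + irreducible quadratic: P/(t + 2) + (Qt + R)/(t² + 7)


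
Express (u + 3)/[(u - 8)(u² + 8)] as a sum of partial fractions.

At u=8: A = (1·8 + 3)/(8² + 8) = 11/72. B = -A = -11/72, C = 1 - 8·A = -2/9
Result: (11/72)/(u - 8) - ((11/72)u + 2/9)/(u² + 8)


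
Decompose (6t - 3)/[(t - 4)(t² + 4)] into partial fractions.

At t=4: α = (6·4 - 3)/(4² + 4) = 21/20. β = -α = -21/20, γ = 6 - 4·α = 9/5
Result: (21/20)/(t - 4) - ((21/20)t - 9/5)/(t² + 4)


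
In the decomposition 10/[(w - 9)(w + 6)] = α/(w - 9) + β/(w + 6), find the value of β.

Cover-up at w = -6: β = 10/(-6 - 9) = -10/15 = -2/3
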